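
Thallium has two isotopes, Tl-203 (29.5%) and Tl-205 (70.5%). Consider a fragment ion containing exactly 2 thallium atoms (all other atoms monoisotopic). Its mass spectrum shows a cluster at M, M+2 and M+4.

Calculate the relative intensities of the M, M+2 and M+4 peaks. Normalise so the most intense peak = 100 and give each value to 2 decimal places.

The 2 Tl atoms are independent, so intensities follow the terms of (0.295 + 0.705)^2.
P(M) = 0.295^2 = 0.087025
P(M+2) = 2 × 0.295^1 × 0.705^1 = 0.415950
P(M+4) = 0.705^2 = 0.497025
The M+4 peak is largest (0.497025); scaling to 100 gives 17.51 : 83.69 : 100.00.

17.51 : 83.69 : 100.00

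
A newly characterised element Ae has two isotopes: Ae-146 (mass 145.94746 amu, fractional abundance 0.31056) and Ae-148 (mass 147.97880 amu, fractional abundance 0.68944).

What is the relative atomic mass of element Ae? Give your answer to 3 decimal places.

Ar = Σ fᵢ·mᵢ = 0.31056 × 145.94746 + 0.68944 × 147.97880
= 45.325443 + 102.022504 = 147.347947 amu

147.348 amu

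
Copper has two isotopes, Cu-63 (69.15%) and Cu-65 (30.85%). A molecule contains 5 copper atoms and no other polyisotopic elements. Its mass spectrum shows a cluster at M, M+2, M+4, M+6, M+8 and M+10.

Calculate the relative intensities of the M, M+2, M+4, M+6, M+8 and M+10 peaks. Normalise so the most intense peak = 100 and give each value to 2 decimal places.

44.83 : 100.00 : 89.23 : 39.81 : 8.88 : 0.79

The 5 Cu atoms are independent, so intensities follow the terms of (0.6915 + 0.3085)^5.
P(M) = 0.6915^5 = 0.158111
P(M+2) = 5 × 0.6915^4 × 0.3085^1 = 0.352691
P(M+4) = 10 × 0.6915^3 × 0.3085^2 = 0.314693
P(M+6) = 10 × 0.6915^2 × 0.3085^3 = 0.140394
P(M+8) = 5 × 0.6915^1 × 0.3085^4 = 0.031317
P(M+10) = 0.3085^5 = 0.002794
The M+2 peak is largest (0.352691); scaling to 100 gives 44.83 : 100.00 : 89.23 : 39.81 : 8.88 : 0.79.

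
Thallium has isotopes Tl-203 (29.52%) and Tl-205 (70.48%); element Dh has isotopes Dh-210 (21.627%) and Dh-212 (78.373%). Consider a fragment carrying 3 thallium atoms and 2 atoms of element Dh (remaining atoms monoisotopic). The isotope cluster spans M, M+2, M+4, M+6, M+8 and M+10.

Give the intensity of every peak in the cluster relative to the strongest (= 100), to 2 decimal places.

Thallium pattern (n=3): 0.02572463 : 0.18425524 : 0.43991564 : 0.35010449
Element Dh pattern (n=2): 0.04677271 : 0.33899457 : 0.61423271
Convolve the two distributions (both contribute in 2-u steps):
  M: 0.02572463×0.04677271 = 0.001203
  M+2: 0.02572463×0.33899457 + 0.18425524×0.04677271 = 0.017339
  M+4: 0.02572463×0.61423271 + 0.18425524×0.33899457 + 0.43991564×0.04677271 = 0.098838
  M+6: 0.18425524×0.61423271 + 0.43991564×0.33899457 + 0.35010449×0.04677271 = 0.278680
  M+8: 0.43991564×0.61423271 + 0.35010449×0.33899457 = 0.388894
  M+10: 0.35010449×0.61423271 = 0.215046
Scale to base peak (0.388894) = 100: 0.31 : 4.46 : 25.42 : 71.66 : 100.00 : 55.30

0.31 : 4.46 : 25.42 : 71.66 : 100.00 : 55.30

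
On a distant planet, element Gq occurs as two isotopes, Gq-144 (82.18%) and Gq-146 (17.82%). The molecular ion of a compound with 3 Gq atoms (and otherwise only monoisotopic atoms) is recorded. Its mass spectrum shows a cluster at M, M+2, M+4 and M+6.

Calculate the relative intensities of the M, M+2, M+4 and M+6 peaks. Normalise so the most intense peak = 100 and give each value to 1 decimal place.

Each Gq atom is independently Gq-144 (p = 0.8218) or Gq-146 (q = 0.1782); the cluster is the binomial expansion (p + q)^3.
P(M) = 0.8218^3 = 0.555007
P(M+2) = 3 × 0.8218^2 × 0.1782^1 = 0.361045
P(M+4) = 3 × 0.8218^1 × 0.1782^2 = 0.078289
P(M+6) = 0.1782^3 = 0.005659
The M peak is largest (0.555007); scaling to 100 gives 100.0 : 65.1 : 14.1 : 1.0.

100.0 : 65.1 : 14.1 : 1.0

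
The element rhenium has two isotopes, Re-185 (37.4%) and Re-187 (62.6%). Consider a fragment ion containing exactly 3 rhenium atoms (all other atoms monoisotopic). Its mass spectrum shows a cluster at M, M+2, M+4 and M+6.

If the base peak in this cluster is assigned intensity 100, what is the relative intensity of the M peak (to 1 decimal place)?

11.9

Term probabilities: M 0.0523, M+2 0.2627, M+4 0.4397, M+6 0.2453. Base peak = M+4.
P(M+4) = C(3,2) × 0.374^1 × 0.626^2 = 3 × 0.3740 × 0.391876 = 0.439685 (base)
P(M) = C(3,0) × 0.374^3 × 0.626^0 = 1 × 0.05231362 × 1.0000 = 0.052314
Relative intensity = 0.052314 / 0.439685 × 100 = 11.9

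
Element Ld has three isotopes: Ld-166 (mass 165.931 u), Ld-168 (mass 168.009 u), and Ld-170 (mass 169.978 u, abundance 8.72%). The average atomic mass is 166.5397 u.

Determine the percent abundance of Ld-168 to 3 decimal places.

12.310%

The remaining 91.28% is split between Ld-166 (fraction x) and Ld-168 (fraction 0.9128 − x).
Substituting: 165.931x + 168.009(0.9128 − x) = 151.7176184
(165.931 − 168.009)x = -1.6409968  ⇒  x = 0.78970, y = 0.12310
Ld-166: 78.970%, Ld-168: 12.310%.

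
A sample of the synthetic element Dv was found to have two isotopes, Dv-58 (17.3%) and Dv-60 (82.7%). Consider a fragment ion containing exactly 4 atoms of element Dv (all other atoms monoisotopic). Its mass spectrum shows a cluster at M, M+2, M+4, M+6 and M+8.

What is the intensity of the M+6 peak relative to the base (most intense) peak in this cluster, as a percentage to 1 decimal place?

(0.173 + 0.827)^4 gives M 0.0009, M+2 0.0171, M+4 0.1228, M+6 0.3914, M+8 0.4678; the largest is M+8.
P(M+8) = C(4,4) × 0.173^0 × 0.827^4 = 1 × 1.0000 × 0.46775888 = 0.467759 (base)
P(M+6) = C(4,3) × 0.173^1 × 0.827^3 = 4 × 0.1730 × 0.56560928 = 0.391402
Relative intensity = 0.391402 / 0.467759 × 100 = 83.7

83.7%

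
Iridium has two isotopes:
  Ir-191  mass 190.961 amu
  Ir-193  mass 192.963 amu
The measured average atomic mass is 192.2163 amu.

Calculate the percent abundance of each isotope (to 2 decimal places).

Let x be the fractional abundance of Ir-191; then Ir-193 has abundance 1 − x.
190.961·x + 192.963·(1 − x) = 192.2163
(190.961 − 192.963)·x = 192.2163 − 192.963
x = -0.7467 / -2.002 = 0.37298 → 37.30% Ir-191, 62.70% Ir-193.

Ir-191: 37.30%, Ir-193: 62.70%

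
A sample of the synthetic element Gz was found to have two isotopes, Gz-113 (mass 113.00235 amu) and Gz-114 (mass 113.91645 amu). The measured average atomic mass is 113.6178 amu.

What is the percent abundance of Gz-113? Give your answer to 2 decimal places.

Let x be the fractional abundance of Gz-113; then Gz-114 has abundance 1 − x.
113.00235·x + 113.91645·(1 − x) = 113.6178
(113.00235 − 113.91645)·x = 113.6178 − 113.91645
x = -0.29865 / -0.91410 = 0.32671 → 32.67% Gz-113, 67.33% Gz-114.

32.67%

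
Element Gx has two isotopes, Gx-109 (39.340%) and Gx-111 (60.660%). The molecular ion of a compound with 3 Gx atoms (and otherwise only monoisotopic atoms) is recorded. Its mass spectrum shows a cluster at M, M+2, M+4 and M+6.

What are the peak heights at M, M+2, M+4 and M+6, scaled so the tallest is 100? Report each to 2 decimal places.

Each Gx atom is independently Gx-109 (p = 0.39340) or Gx-111 (q = 0.60660); the cluster is the binomial expansion (p + q)^3.
P(M) = 0.39340^3 = 0.060884
P(M+2) = 3 × 0.39340^2 × 0.60660^1 = 0.281639
P(M+4) = 3 × 0.39340^1 × 0.60660^2 = 0.434271
P(M+6) = 0.60660^3 = 0.223207
The M+4 peak is largest (0.434271); scaling to 100 gives 14.02 : 64.85 : 100.00 : 51.40.

14.02 : 64.85 : 100.00 : 51.40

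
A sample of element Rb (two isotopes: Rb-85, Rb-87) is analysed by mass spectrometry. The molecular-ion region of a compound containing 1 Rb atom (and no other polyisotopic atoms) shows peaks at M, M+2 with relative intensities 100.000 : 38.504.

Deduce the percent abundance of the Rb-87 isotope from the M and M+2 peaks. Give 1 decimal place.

If p is the fraction of Rb that is Rb-85, then I(M+2)/I(M) = [C(1,1)·p^0·(1−p)] / p^1 = 1·(1−p)/p = 38.504/100.000 = 0.3850
(1−p)/p = 0.3850/1 = 0.3850  ⇒  p = 1/(1 + 0.3850) = 0.7220
Rb-85: 72.2%, Rb-87: 27.8%.

27.8%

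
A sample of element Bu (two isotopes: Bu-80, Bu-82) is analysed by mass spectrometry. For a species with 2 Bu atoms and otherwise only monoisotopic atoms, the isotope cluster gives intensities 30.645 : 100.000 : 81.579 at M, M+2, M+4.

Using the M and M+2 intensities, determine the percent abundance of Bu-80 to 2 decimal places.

Let p = fractional abundance of Bu-80. I(M+2)/I(M) = [C(2,1)·p^1·(1−p)] / p^2 = 2·(1−p)/p = 100.000/30.645 = 3.2632
(1−p)/p = 3.2632/2 = 1.6316  ⇒  p = 1/(1 + 1.6316) = 0.3800
Bu-80: 38.00%, Bu-82: 62.00%.

38.00%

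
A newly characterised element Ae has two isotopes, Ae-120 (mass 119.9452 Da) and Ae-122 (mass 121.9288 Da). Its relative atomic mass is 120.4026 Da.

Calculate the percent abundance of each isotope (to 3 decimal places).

Let x be the fractional abundance of Ae-120; then Ae-122 has abundance 1 − x.
119.9452·x + 121.9288·(1 − x) = 120.4026
(119.9452 − 121.9288)·x = 120.4026 − 121.9288
x = -1.5262 / -1.9836 = 0.76941 → 76.941% Ae-120, 23.059% Ae-122.

Ae-120: 76.941%, Ae-122: 23.059%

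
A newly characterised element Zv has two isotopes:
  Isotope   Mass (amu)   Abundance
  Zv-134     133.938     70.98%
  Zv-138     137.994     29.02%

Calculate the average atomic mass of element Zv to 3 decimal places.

Weight each isotope mass by its fractional abundance: 0.7098 × 133.938 + 0.2902 × 137.994
= 95.0692 + 40.0459 = 135.1151 amu

135.115 amu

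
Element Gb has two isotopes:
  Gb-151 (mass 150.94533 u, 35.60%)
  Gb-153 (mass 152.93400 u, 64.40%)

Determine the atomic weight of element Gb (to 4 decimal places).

152.2260 u

Weight each isotope mass by its fractional abundance: 0.3560 × 150.94533 + 0.6440 × 152.93400
= 53.736537 + 98.489496 = 152.226033 u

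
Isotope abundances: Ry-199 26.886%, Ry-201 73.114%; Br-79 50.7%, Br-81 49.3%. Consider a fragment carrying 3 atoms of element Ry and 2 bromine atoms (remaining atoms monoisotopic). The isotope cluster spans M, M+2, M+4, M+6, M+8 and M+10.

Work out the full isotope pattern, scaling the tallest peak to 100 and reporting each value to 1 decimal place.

1.4 : 14.2 : 54.9 : 100.0 : 84.7 : 26.8

Element Ry pattern (n=3): 0.01943473 : 0.1585529 : 0.43117 : 0.39084237
Bromine pattern (n=2): 0.257049 : 0.499902 : 0.243049
Convolve the two distributions (both contribute in 2-u steps):
  M: 0.01943473×0.257049 = 0.004996
  M+2: 0.01943473×0.499902 + 0.1585529×0.257049 = 0.050471
  M+4: 0.01943473×0.243049 + 0.1585529×0.499902 + 0.43117×0.257049 = 0.194816
  M+6: 0.1585529×0.243049 + 0.43117×0.499902 + 0.39084237×0.257049 = 0.354545
  M+8: 0.43117×0.243049 + 0.39084237×0.499902 = 0.300178
  M+10: 0.39084237×0.243049 = 0.094994
Scale to base peak (0.354545) = 100: 1.4 : 14.2 : 54.9 : 100.0 : 84.7 : 26.8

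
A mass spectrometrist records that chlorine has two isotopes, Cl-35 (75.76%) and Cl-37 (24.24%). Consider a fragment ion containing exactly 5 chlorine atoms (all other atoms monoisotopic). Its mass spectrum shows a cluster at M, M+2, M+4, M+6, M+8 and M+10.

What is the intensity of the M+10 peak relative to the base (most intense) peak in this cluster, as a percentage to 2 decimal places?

0.21%

Term probabilities: M 0.2496, M+2 0.3993, M+4 0.2555, M+6 0.0817, M+8 0.0131, M+10 0.0008. Base peak = M+2.
P(M+2) = C(5,1) × 0.7576^4 × 0.2424^1 = 5 × 0.32942751 × 0.2424 = 0.399266 (base)
P(M+10) = C(5,5) × 0.7576^0 × 0.2424^5 = 1 × 1.0000 × 0.00083688 = 0.000837
Relative intensity = 0.000837 / 0.399266 × 100 = 0.21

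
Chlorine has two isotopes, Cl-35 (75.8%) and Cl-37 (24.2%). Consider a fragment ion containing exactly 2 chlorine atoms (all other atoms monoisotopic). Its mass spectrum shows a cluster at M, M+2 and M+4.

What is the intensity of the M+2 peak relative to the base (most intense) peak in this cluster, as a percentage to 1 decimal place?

(0.758 + 0.242)^2 gives M 0.5746, M+2 0.3669, M+4 0.0586; the largest is M.
P(M) = C(2,0) × 0.758^2 × 0.242^0 = 1 × 0.574564 × 1.0000 = 0.574564 (base)
P(M+2) = C(2,1) × 0.758^1 × 0.242^1 = 2 × 0.7580 × 0.2420 = 0.366872
Relative intensity = 0.366872 / 0.574564 × 100 = 63.9

63.9%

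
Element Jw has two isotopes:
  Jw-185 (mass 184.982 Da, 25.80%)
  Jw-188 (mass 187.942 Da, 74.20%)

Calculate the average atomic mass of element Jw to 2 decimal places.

187.18 Da

Ar = Σ fᵢ·mᵢ = 0.2580 × 184.982 + 0.7420 × 187.942
= 47.7254 + 139.4530 = 187.1784 Da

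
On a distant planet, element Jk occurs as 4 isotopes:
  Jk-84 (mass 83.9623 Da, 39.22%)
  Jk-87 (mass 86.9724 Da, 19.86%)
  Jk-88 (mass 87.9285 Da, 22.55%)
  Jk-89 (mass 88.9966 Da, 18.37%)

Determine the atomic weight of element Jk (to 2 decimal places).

86.38 Da

Ar = Σ fᵢ·mᵢ = 0.3922 × 83.9623 + 0.1986 × 86.9724 + 0.2255 × 87.9285 + 0.1837 × 88.9966
= 32.93001 + 17.27272 + 19.82788 + 16.34868 = 86.37929 Da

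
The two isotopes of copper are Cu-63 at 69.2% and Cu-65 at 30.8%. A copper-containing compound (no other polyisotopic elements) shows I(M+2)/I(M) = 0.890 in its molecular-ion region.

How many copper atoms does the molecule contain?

2

With n Cu atoms, P(M+2)/P(M) = C(n,1)·p^(n−1)q / p^n = n·q/p = n · 0.308/0.692.
n = 0.890 × 0.692/0.308 = 2.00 ≈ 2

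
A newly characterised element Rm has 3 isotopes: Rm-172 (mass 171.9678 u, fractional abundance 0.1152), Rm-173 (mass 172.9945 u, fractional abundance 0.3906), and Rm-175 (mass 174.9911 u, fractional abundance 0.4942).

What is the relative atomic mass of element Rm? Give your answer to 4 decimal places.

Weight each isotope mass by its fractional abundance: 0.1152 × 171.9678 + 0.3906 × 172.9945 + 0.4942 × 174.9911
= 19.81069 + 67.57165 + 86.48060 = 173.86294 u

173.8629 u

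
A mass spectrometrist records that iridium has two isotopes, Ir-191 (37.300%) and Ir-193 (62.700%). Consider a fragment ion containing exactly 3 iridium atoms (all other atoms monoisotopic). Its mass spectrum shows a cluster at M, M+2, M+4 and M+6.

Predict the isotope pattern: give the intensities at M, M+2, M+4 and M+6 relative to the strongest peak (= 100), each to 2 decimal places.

11.80 : 59.49 : 100.00 : 56.03

The 3 Ir atoms are independent, so intensities follow the terms of (0.37300 + 0.62700)^3.
P(M) = 0.37300^3 = 0.051895
P(M+2) = 3 × 0.37300^2 × 0.62700^1 = 0.261702
P(M+4) = 3 × 0.37300^1 × 0.62700^2 = 0.439911
P(M+6) = 0.62700^3 = 0.246492
The M+4 peak is largest (0.439911); scaling to 100 gives 11.80 : 59.49 : 100.00 : 56.03.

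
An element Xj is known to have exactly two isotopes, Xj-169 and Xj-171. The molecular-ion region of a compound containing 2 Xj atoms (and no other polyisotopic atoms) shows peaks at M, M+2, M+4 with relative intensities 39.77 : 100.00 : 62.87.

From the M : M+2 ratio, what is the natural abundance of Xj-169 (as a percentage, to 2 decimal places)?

44.30%

Write p for the Xj-169 fraction. I(M+2)/I(M) = [C(2,1)·p^1·(1−p)] / p^2 = 2·(1−p)/p = 100.00/39.77 = 2.5145
(1−p)/p = 2.5145/2 = 1.2572  ⇒  p = 1/(1 + 1.2572) = 0.4430
Xj-169: 44.30%, Xj-171: 55.70%.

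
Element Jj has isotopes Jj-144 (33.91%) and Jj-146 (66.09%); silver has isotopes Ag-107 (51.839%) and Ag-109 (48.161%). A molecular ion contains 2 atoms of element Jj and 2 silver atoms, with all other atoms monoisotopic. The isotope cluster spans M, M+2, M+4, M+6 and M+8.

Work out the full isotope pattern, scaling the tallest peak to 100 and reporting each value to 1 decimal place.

8.4 : 48.4 : 100.0 : 87.6 : 27.5

Element Jj pattern (n=2): 0.11498881 : 0.44822238 : 0.43678881
Silver pattern (n=2): 0.26872819 : 0.49932362 : 0.23194819
Convolve the two distributions (both contribute in 2-u steps):
  M: 0.11498881×0.26872819 = 0.030901
  M+2: 0.11498881×0.49932362 + 0.44822238×0.26872819 = 0.177867
  M+4: 0.11498881×0.23194819 + 0.44822238×0.49932362 + 0.43678881×0.26872819 = 0.367857
  M+6: 0.44822238×0.23194819 + 0.43678881×0.49932362 = 0.322063
  M+8: 0.43678881×0.23194819 = 0.101312
Scale to base peak (0.367857) = 100: 8.4 : 48.4 : 100.0 : 87.6 : 27.5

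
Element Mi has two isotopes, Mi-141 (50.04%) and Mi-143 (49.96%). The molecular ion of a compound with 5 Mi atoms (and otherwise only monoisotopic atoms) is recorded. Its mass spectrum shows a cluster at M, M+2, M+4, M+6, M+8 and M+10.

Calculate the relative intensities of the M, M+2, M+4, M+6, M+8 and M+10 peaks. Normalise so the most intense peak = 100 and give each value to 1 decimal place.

10.0 : 50.1 : 100.0 : 99.8 : 49.8 : 10.0

Expanding (0.5004 + 0.4996)^5:
P(M) = 0.5004^5 = 0.031375
P(M+2) = 5 × 0.5004^4 × 0.4996^1 = 0.156625
P(M+4) = 10 × 0.5004^3 × 0.4996^2 = 0.312750
P(M+6) = 10 × 0.5004^2 × 0.4996^3 = 0.312250
P(M+8) = 5 × 0.5004^1 × 0.4996^4 = 0.155875
P(M+10) = 0.4996^5 = 0.031125
The M+4 peak is largest (0.312750); scaling to 100 gives 10.0 : 50.1 : 100.0 : 99.8 : 49.8 : 10.0.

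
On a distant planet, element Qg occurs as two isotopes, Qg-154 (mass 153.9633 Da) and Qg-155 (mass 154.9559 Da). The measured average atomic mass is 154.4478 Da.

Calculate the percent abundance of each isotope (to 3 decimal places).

Let x be the fractional abundance of Qg-154; then Qg-155 has abundance 1 − x.
153.9633·x + 154.9559·(1 − x) = 154.4478
(153.9633 − 154.9559)·x = 154.4478 − 154.9559
x = -0.5081 / -0.9926 = 0.51189 → 51.189% Qg-154, 48.811% Qg-155.

Qg-154: 51.189%, Qg-155: 48.811%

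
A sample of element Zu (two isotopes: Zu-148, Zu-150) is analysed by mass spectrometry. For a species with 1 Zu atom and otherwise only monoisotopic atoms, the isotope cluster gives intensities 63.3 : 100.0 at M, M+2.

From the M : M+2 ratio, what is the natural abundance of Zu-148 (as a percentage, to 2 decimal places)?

38.76%

Let p = fractional abundance of Zu-148. I(M+2)/I(M) = [C(1,1)·p^0·(1−p)] / p^1 = 1·(1−p)/p = 100.0/63.3 = 1.5798
(1−p)/p = 1.5798/1 = 1.5798  ⇒  p = 1/(1 + 1.5798) = 0.3876
Zu-148: 38.76%, Zu-150: 61.24%.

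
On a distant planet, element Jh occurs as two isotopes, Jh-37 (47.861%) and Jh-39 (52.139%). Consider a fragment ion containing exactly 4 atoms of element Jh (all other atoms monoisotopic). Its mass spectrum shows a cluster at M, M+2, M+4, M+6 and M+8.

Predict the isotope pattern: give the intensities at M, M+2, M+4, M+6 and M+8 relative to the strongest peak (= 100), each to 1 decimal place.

The 4 Jh atoms are independent, so intensities follow the terms of (0.47861 + 0.52139)^4.
P(M) = 0.47861^4 = 0.052472
P(M+2) = 4 × 0.47861^3 × 0.52139^1 = 0.228648
P(M+4) = 6 × 0.47861^2 × 0.52139^2 = 0.373629
P(M+6) = 4 × 0.47861^1 × 0.52139^3 = 0.271350
P(M+8) = 0.52139^4 = 0.073901
The M+4 peak is largest (0.373629); scaling to 100 gives 14.0 : 61.2 : 100.0 : 72.6 : 19.8.

14.0 : 61.2 : 100.0 : 72.6 : 19.8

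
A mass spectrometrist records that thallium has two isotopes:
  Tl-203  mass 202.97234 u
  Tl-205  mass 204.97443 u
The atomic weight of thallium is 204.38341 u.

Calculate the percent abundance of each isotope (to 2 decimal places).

Tl-203: 29.52%, Tl-205: 70.48%

With x = fraction of Tl-203 (so Tl-205 is 1 − x):
202.97234·x + 204.97443·(1 − x) = 204.38341
(202.97234 − 204.97443)·x = 204.38341 − 204.97443
x = -0.59102 / -2.00209 = 0.29520 → 29.52% Tl-203, 70.48% Tl-205.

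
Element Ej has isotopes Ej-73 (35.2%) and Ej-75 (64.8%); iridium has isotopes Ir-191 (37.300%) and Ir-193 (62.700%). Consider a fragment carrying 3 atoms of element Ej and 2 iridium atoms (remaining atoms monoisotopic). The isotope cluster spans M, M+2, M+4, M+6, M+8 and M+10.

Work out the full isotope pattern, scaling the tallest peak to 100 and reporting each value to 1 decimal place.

Element Ej pattern (n=3): 0.04361421 : 0.24086938 : 0.44341862 : 0.27209779
Iridium pattern (n=2): 0.139129 : 0.467742 : 0.393129
Convolve the two distributions (both contribute in 2-u steps):
  M: 0.04361421×0.139129 = 0.006068
  M+2: 0.04361421×0.467742 + 0.24086938×0.139129 = 0.053912
  M+4: 0.04361421×0.393129 + 0.24086938×0.467742 + 0.44341862×0.139129 = 0.191503
  M+6: 0.24086938×0.393129 + 0.44341862×0.467742 + 0.27209779×0.139129 = 0.339955
  M+8: 0.44341862×0.393129 + 0.27209779×0.467742 = 0.301592
  M+10: 0.27209779×0.393129 = 0.106970
Scale to base peak (0.339955) = 100: 1.8 : 15.9 : 56.3 : 100.0 : 88.7 : 31.5

1.8 : 15.9 : 56.3 : 100.0 : 88.7 : 31.5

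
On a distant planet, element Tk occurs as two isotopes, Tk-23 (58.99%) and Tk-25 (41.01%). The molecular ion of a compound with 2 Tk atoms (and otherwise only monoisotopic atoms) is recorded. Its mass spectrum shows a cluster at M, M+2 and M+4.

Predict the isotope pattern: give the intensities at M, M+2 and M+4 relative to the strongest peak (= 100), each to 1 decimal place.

The 2 Tk atoms are independent, so intensities follow the terms of (0.5899 + 0.4101)^2.
P(M) = 0.5899^2 = 0.347982
P(M+2) = 2 × 0.5899^1 × 0.4101^1 = 0.483836
P(M+4) = 0.4101^2 = 0.168182
The M+2 peak is largest (0.483836); scaling to 100 gives 71.9 : 100.0 : 34.8.

71.9 : 100.0 : 34.8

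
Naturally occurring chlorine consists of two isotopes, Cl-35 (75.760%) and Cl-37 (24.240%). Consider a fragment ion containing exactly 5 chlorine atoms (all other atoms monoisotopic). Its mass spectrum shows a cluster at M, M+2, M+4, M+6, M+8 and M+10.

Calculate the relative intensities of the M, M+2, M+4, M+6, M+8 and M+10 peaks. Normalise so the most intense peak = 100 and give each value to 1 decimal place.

62.5 : 100.0 : 64.0 : 20.5 : 3.3 : 0.2

Each Cl atom is independently Cl-35 (p = 0.75760) or Cl-37 (q = 0.24240); the cluster is the binomial expansion (p + q)^5.
P(M) = 0.75760^5 = 0.249574
P(M+2) = 5 × 0.75760^4 × 0.24240^1 = 0.399266
P(M+4) = 10 × 0.75760^3 × 0.24240^2 = 0.255497
P(M+6) = 10 × 0.75760^2 × 0.24240^3 = 0.081748
P(M+8) = 5 × 0.75760^1 × 0.24240^4 = 0.013078
P(M+10) = 0.24240^5 = 0.000837
The M+2 peak is largest (0.399266); scaling to 100 gives 62.5 : 100.0 : 64.0 : 20.5 : 3.3 : 0.2.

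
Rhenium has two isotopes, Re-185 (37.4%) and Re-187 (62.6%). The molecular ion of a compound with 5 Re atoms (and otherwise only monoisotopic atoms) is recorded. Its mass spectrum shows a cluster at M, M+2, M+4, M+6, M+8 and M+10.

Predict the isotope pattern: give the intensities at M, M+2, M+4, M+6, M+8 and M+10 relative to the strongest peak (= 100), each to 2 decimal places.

The 5 Re atoms are independent, so intensities follow the terms of (0.374 + 0.626)^5.
P(M) = 0.374^5 = 0.007317
P(M+2) = 5 × 0.374^4 × 0.626^1 = 0.061239
P(M+4) = 10 × 0.374^3 × 0.626^2 = 0.205005
P(M+6) = 10 × 0.374^2 × 0.626^3 = 0.343136
P(M+8) = 5 × 0.374^1 × 0.626^4 = 0.287170
P(M+10) = 0.626^5 = 0.096133
The M+6 peak is largest (0.343136); scaling to 100 gives 2.13 : 17.85 : 59.74 : 100.00 : 83.69 : 28.02.

2.13 : 17.85 : 59.74 : 100.00 : 83.69 : 28.02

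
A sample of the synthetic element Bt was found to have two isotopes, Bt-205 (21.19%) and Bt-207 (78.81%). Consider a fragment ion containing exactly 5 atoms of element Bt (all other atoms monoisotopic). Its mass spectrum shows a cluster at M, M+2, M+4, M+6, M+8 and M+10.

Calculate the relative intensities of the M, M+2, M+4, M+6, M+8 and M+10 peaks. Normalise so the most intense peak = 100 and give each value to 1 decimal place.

Expanding (0.2119 + 0.7881)^5:
P(M) = 0.2119^5 = 0.000427
P(M+2) = 5 × 0.2119^4 × 0.7881^1 = 0.007945
P(M+4) = 10 × 0.2119^3 × 0.7881^2 = 0.059096
P(M+6) = 10 × 0.2119^2 × 0.7881^3 = 0.219789
P(M+8) = 5 × 0.2119^1 × 0.7881^4 = 0.408720
P(M+10) = 0.7881^5 = 0.304023
The M+8 peak is largest (0.408720); scaling to 100 gives 0.1 : 1.9 : 14.5 : 53.8 : 100.0 : 74.4.

0.1 : 1.9 : 14.5 : 53.8 : 100.0 : 74.4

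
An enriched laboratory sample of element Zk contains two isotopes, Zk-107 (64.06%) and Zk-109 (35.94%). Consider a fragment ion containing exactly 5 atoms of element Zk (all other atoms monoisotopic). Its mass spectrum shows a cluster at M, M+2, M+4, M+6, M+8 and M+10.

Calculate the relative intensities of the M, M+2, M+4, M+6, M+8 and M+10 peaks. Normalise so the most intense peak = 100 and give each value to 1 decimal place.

The 5 Zk atoms are independent, so intensities follow the terms of (0.6406 + 0.3594)^5.
P(M) = 0.6406^5 = 0.107878
P(M+2) = 5 × 0.6406^4 × 0.3594^1 = 0.302619
P(M+4) = 10 × 0.6406^3 × 0.3594^2 = 0.339560
P(M+6) = 10 × 0.6406^2 × 0.3594^3 = 0.190506
P(M+8) = 5 × 0.6406^1 × 0.3594^4 = 0.053440
P(M+10) = 0.3594^5 = 0.005996
The M+4 peak is largest (0.339560); scaling to 100 gives 31.8 : 89.1 : 100.0 : 56.1 : 15.7 : 1.8.

31.8 : 89.1 : 100.0 : 56.1 : 15.7 : 1.8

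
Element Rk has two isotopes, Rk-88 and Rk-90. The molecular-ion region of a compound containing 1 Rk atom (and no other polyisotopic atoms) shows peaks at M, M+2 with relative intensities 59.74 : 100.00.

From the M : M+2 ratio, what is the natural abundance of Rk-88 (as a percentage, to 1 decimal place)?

37.4%

Let p = fractional abundance of Rk-88. I(M+2)/I(M) = [C(1,1)·p^0·(1−p)] / p^1 = 1·(1−p)/p = 100.00/59.74 = 1.6739
(1−p)/p = 1.6739/1 = 1.6739  ⇒  p = 1/(1 + 1.6739) = 0.3740
Rk-88: 37.4%, Rk-90: 62.6%.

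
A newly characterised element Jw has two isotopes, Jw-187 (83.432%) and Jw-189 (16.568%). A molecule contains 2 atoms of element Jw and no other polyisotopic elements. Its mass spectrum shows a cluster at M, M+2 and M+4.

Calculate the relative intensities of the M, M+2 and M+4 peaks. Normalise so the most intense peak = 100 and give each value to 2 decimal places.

Expanding (0.83432 + 0.16568)^2:
P(M) = 0.83432^2 = 0.696090
P(M+2) = 2 × 0.83432^1 × 0.16568^1 = 0.276460
P(M+4) = 0.16568^2 = 0.027450
The M peak is largest (0.696090); scaling to 100 gives 100.00 : 39.72 : 3.94.

100.00 : 39.72 : 3.94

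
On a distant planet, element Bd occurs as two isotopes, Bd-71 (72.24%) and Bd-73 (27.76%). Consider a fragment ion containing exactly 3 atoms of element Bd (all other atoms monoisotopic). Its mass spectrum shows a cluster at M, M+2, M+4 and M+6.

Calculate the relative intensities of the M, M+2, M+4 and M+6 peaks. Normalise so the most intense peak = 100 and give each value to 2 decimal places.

The 3 Bd atoms are independent, so intensities follow the terms of (0.7224 + 0.2776)^3.
P(M) = 0.7224^3 = 0.376993
P(M+2) = 3 × 0.7224^2 × 0.2776^1 = 0.434606
P(M+4) = 3 × 0.7224^1 × 0.2776^2 = 0.167008
P(M+6) = 0.2776^3 = 0.021392
The M+2 peak is largest (0.434606); scaling to 100 gives 86.74 : 100.00 : 38.43 : 4.92.

86.74 : 100.00 : 38.43 : 4.92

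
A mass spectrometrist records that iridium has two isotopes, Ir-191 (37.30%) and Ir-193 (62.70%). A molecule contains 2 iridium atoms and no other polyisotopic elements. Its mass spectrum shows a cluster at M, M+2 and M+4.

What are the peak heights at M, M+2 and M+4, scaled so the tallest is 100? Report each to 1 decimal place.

Each Ir atom is independently Ir-191 (p = 0.3730) or Ir-193 (q = 0.6270); the cluster is the binomial expansion (p + q)^2.
P(M) = 0.3730^2 = 0.139129
P(M+2) = 2 × 0.3730^1 × 0.6270^1 = 0.467742
P(M+4) = 0.6270^2 = 0.393129
The M+2 peak is largest (0.467742); scaling to 100 gives 29.7 : 100.0 : 84.0.

29.7 : 100.0 : 84.0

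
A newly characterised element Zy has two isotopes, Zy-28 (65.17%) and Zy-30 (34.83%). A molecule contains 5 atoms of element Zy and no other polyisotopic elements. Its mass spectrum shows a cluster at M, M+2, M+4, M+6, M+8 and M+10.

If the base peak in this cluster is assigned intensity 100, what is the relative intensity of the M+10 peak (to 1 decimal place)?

1.5

Binomial terms of (0.6517 + 0.3483)^5: M 0.1176, M+2 0.3141, M+4 0.3358, M+6 0.1795, M+8 0.0480, M+10 0.0051 → M+4 is the base peak.
P(M+4) = C(5,2) × 0.6517^3 × 0.3483^2 = 10 × 0.27678539 × 0.12131289 = 0.335776 (base)
P(M+10) = C(5,5) × 0.6517^0 × 0.3483^5 = 1 × 1.0000 × 0.00512587 = 0.005126
Relative intensity = 0.005126 / 0.335776 × 100 = 1.5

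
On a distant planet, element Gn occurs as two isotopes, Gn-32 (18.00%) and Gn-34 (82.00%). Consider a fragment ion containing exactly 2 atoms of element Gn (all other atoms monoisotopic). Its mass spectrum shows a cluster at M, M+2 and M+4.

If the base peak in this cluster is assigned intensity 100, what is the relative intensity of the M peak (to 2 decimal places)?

4.82

(0.1800 + 0.8200)^2 gives M 0.0324, M+2 0.2952, M+4 0.6724; the largest is M+4.
P(M+4) = C(2,2) × 0.1800^0 × 0.8200^2 = 1 × 1.0000 × 0.6724 = 0.672400 (base)
P(M) = C(2,0) × 0.1800^2 × 0.8200^0 = 1 × 0.0324 × 1.0000 = 0.032400
Relative intensity = 0.032400 / 0.672400 × 100 = 4.82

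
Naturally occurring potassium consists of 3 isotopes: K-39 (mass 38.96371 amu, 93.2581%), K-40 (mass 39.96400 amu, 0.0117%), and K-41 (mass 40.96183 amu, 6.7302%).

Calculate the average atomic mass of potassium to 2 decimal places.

39.10 amu

Weight each isotope mass by its fractional abundance: 0.932581 × 38.96371 + 0.000117 × 39.96400 + 0.067302 × 40.96183
= 36.336816 + 0.004676 + 2.756813 = 39.098305 amu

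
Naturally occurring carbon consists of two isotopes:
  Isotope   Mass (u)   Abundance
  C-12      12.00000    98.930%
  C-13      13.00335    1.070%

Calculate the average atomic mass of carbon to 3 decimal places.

Weight each isotope mass by its fractional abundance: 0.98930 × 12.00000 + 0.01070 × 13.00335
= 11.871600 + 0.139136 = 12.010736 u

12.011 u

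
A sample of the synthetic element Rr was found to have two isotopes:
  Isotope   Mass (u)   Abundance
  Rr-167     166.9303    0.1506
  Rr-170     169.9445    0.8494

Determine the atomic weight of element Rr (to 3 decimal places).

169.491 u

The abundance-weighted mean is 0.1506 × 166.9303 + 0.8494 × 169.9445
= 25.13970 + 144.35086 = 169.49056 u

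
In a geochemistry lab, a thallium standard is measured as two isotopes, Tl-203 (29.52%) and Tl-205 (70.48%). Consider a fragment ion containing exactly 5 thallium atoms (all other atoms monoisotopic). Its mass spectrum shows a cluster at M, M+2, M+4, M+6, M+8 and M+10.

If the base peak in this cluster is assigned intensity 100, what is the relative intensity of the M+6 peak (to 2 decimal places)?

83.77

(0.2952 + 0.7048)^5 gives M 0.0022, M+2 0.0268, M+4 0.1278, M+6 0.3051, M+8 0.3642, M+10 0.1739; the largest is M+8.
P(M+8) = C(5,4) × 0.2952^1 × 0.7048^4 = 5 × 0.2952 × 0.24675365 = 0.364208 (base)
P(M+6) = C(5,3) × 0.2952^2 × 0.7048^3 = 10 × 0.08714304 × 0.35010449 = 0.305092
Relative intensity = 0.305092 / 0.364208 × 100 = 83.77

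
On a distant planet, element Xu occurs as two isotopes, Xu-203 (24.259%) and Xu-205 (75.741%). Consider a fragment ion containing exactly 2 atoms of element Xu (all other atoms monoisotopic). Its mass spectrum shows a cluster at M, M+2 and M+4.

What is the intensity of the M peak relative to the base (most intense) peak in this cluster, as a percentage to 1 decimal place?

Binomial terms of (0.24259 + 0.75741)^2: M 0.0588, M+2 0.3675, M+4 0.5737 → M+4 is the base peak.
P(M+4) = C(2,2) × 0.24259^0 × 0.75741^2 = 1 × 1.0000 × 0.57366991 = 0.573670 (base)
P(M) = C(2,0) × 0.24259^2 × 0.75741^0 = 1 × 0.05884991 × 1.0000 = 0.058850
Relative intensity = 0.058850 / 0.573670 × 100 = 10.3

10.3%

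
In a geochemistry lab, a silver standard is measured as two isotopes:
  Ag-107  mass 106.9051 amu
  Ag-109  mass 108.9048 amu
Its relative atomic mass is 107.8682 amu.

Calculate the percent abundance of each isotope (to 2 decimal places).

Let x be the fractional abundance of Ag-107; then Ag-109 has abundance 1 − x.
106.9051·x + 108.9048·(1 − x) = 107.8682
(106.9051 − 108.9048)·x = 107.8682 − 108.9048
x = -1.0366 / -1.9997 = 0.51838 → 51.84% Ag-107, 48.16% Ag-109.

Ag-107: 51.84%, Ag-109: 48.16%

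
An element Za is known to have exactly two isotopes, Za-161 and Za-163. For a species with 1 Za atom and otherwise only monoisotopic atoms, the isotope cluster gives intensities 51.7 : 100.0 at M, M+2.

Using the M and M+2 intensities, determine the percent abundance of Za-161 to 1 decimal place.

Let p = fractional abundance of Za-161. I(M+2)/I(M) = [C(1,1)·p^0·(1−p)] / p^1 = 1·(1−p)/p = 100.0/51.7 = 1.9342
(1−p)/p = 1.9342/1 = 1.9342  ⇒  p = 1/(1 + 1.9342) = 0.3408
Za-161: 34.1%, Za-163: 65.9%.

34.1%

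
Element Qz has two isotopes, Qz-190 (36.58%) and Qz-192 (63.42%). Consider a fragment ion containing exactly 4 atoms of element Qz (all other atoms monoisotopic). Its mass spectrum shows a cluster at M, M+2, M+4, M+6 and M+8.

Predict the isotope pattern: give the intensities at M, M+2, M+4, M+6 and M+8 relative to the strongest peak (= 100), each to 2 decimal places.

4.80 : 33.27 : 86.52 : 100.00 : 43.34

Each Qz atom is independently Qz-190 (p = 0.3658) or Qz-192 (q = 0.6342); the cluster is the binomial expansion (p + q)^4.
P(M) = 0.3658^4 = 0.017905
P(M+2) = 4 × 0.3658^3 × 0.6342^1 = 0.124170
P(M+4) = 6 × 0.3658^2 × 0.6342^2 = 0.322917
P(M+6) = 4 × 0.3658^1 × 0.6342^3 = 0.373235
P(M+8) = 0.6342^4 = 0.161773
The M+6 peak is largest (0.373235); scaling to 100 gives 4.80 : 33.27 : 86.52 : 100.00 : 43.34.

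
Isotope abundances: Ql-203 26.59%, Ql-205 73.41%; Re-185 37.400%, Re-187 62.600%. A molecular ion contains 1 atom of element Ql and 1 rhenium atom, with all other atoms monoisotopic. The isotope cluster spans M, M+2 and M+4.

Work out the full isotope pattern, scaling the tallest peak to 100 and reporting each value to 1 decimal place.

21.6 : 96.0 : 100.0

Element Ql pattern (n=1): 0.2659 : 0.7341
Rhenium pattern (n=1): 0.3740 : 0.6260
Convolve the two distributions (both contribute in 2-u steps):
  M: 0.2659×0.3740 = 0.099447
  M+2: 0.2659×0.6260 + 0.7341×0.3740 = 0.441007
  M+4: 0.7341×0.6260 = 0.459547
Scale to base peak (0.459547) = 100: 21.6 : 96.0 : 100.0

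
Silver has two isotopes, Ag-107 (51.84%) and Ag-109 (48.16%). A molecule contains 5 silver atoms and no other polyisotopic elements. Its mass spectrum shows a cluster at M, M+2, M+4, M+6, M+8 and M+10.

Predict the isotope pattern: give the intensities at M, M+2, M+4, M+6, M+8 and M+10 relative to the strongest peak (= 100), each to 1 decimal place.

The 5 Ag atoms are independent, so intensities follow the terms of (0.5184 + 0.4816)^5.
P(M) = 0.5184^5 = 0.037439
P(M+2) = 5 × 0.5184^4 × 0.4816^1 = 0.173907
P(M+4) = 10 × 0.5184^3 × 0.4816^2 = 0.323123
P(M+6) = 10 × 0.5184^2 × 0.4816^3 = 0.300185
P(M+8) = 5 × 0.5184^1 × 0.4816^4 = 0.139438
P(M+10) = 0.4816^5 = 0.025908
The M+4 peak is largest (0.323123); scaling to 100 gives 11.6 : 53.8 : 100.0 : 92.9 : 43.2 : 8.0.

11.6 : 53.8 : 100.0 : 92.9 : 43.2 : 8.0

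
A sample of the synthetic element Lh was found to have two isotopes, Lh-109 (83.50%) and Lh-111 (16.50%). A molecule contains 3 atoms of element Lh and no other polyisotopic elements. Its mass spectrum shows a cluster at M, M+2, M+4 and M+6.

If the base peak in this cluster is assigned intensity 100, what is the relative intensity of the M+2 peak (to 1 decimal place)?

(0.8350 + 0.1650)^3 gives M 0.5822, M+2 0.3451, M+4 0.0682, M+6 0.0045; the largest is M.
P(M) = C(3,0) × 0.8350^3 × 0.1650^0 = 1 × 0.58218287 × 1.0000 = 0.582183 (base)
P(M+2) = C(3,1) × 0.8350^2 × 0.1650^1 = 3 × 0.697225 × 0.1650 = 0.345126
Relative intensity = 0.345126 / 0.582183 × 100 = 59.3

59.3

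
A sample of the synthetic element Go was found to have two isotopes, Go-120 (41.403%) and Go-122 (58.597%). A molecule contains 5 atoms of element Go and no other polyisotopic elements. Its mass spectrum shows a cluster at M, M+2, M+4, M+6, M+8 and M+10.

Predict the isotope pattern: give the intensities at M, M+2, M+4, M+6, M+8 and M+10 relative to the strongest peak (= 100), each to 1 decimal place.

The 5 Go atoms are independent, so intensities follow the terms of (0.41403 + 0.58597)^5.
P(M) = 0.41403^5 = 0.012166
P(M+2) = 5 × 0.41403^4 × 0.58597^1 = 0.086094
P(M+4) = 10 × 0.41403^3 × 0.58597^2 = 0.243695
P(M+6) = 10 × 0.41403^2 × 0.58597^3 = 0.344897
P(M+8) = 5 × 0.41403^1 × 0.58597^4 = 0.244064
P(M+10) = 0.58597^5 = 0.069084
The M+6 peak is largest (0.344897); scaling to 100 gives 3.5 : 25.0 : 70.7 : 100.0 : 70.8 : 20.0.

3.5 : 25.0 : 70.7 : 100.0 : 70.8 : 20.0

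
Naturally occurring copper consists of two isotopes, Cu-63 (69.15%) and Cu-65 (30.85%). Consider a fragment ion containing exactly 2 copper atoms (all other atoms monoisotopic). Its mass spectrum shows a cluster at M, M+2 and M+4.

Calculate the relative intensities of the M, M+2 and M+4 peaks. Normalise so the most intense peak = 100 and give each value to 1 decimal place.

100.0 : 89.2 : 19.9

Expanding (0.6915 + 0.3085)^2:
P(M) = 0.6915^2 = 0.478172
P(M+2) = 2 × 0.6915^1 × 0.3085^1 = 0.426656
P(M+4) = 0.3085^2 = 0.095172
The M peak is largest (0.478172); scaling to 100 gives 100.0 : 89.2 : 19.9.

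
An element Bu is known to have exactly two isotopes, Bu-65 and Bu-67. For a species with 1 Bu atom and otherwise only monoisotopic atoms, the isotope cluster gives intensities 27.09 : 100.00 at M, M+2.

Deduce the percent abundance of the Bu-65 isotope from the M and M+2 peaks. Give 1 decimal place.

21.3%

Write p for the Bu-65 fraction. I(M+2)/I(M) = [C(1,1)·p^0·(1−p)] / p^1 = 1·(1−p)/p = 100.00/27.09 = 3.6914
(1−p)/p = 3.6914/1 = 3.6914  ⇒  p = 1/(1 + 3.6914) = 0.2132
Bu-65: 21.3%, Bu-67: 78.7%.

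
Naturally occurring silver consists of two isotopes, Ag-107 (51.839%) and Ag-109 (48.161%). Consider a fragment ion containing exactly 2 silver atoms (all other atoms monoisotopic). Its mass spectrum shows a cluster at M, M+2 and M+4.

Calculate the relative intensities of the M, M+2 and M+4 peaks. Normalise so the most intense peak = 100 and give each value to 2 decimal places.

53.82 : 100.00 : 46.45

Expanding (0.51839 + 0.48161)^2:
P(M) = 0.51839^2 = 0.268728
P(M+2) = 2 × 0.51839^1 × 0.48161^1 = 0.499324
P(M+4) = 0.48161^2 = 0.231948
The M+2 peak is largest (0.499324); scaling to 100 gives 53.82 : 100.00 : 46.45.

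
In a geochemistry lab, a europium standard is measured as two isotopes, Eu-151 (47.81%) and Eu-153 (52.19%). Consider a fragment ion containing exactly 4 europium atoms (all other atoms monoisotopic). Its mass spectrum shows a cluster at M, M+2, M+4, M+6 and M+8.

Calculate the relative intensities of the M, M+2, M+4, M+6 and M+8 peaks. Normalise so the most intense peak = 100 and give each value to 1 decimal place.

14.0 : 61.1 : 100.0 : 72.8 : 19.9

Expanding (0.4781 + 0.5219)^4:
P(M) = 0.4781^4 = 0.052249
P(M+2) = 4 × 0.4781^3 × 0.5219^1 = 0.228141
P(M+4) = 6 × 0.4781^2 × 0.5219^2 = 0.373563
P(M+6) = 4 × 0.4781^1 × 0.5219^3 = 0.271857
P(M+8) = 0.5219^4 = 0.074191
The M+4 peak is largest (0.373563); scaling to 100 gives 14.0 : 61.1 : 100.0 : 72.8 : 19.9.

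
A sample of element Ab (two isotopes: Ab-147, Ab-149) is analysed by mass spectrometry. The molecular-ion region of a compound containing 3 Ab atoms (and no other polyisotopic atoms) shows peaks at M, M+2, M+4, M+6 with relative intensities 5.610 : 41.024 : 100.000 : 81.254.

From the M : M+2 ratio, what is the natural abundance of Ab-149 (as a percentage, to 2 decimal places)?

70.91%

Let p = fractional abundance of Ab-147. I(M+2)/I(M) = [C(3,1)·p^2·(1−p)] / p^3 = 3·(1−p)/p = 41.024/5.610 = 7.3127
(1−p)/p = 7.3127/3 = 2.4376  ⇒  p = 1/(1 + 2.4376) = 0.2909
Ab-147: 29.09%, Ab-149: 70.91%.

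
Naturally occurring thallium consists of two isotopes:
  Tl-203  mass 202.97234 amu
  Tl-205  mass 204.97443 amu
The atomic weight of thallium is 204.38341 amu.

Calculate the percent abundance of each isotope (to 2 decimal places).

Let x be the fractional abundance of Tl-203; then Tl-205 has abundance 1 − x.
202.97234·x + 204.97443·(1 − x) = 204.38341
(202.97234 − 204.97443)·x = 204.38341 − 204.97443
x = -0.59102 / -2.00209 = 0.29520 → 29.52% Tl-203, 70.48% Tl-205.

Tl-203: 29.52%, Tl-205: 70.48%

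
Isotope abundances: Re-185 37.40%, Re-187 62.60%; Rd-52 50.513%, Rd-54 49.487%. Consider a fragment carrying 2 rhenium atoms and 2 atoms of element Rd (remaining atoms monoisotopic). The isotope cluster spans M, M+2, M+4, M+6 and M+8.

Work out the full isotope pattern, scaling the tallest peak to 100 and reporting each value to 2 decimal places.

9.69 : 51.42 : 100.00 : 84.32 : 26.05

Rhenium pattern (n=2): 0.139876 : 0.468248 : 0.391876
Element Rd pattern (n=2): 0.25515632 : 0.49994737 : 0.24489632
Convolve the two distributions (both contribute in 2-u steps):
  M: 0.139876×0.25515632 = 0.035690
  M+2: 0.139876×0.49994737 + 0.468248×0.25515632 = 0.189407
  M+4: 0.139876×0.24489632 + 0.468248×0.49994737 + 0.391876×0.25515632 = 0.368344
  M+6: 0.468248×0.24489632 + 0.391876×0.49994737 = 0.310590
  M+8: 0.391876×0.24489632 = 0.095969
Scale to base peak (0.368344) = 100: 9.69 : 51.42 : 100.00 : 84.32 : 26.05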